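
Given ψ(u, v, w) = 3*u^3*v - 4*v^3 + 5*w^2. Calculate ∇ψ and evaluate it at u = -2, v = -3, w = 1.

(-108, -132, 10)

∂ψ/∂u = 9*u^2*v
∂ψ/∂v = 3*u^3 - 12*v^2
∂ψ/∂w = 10*w
∇ψ = (9*u^2*v, 3*u^3 - 12*v^2, 10*w)
At (-2, -3, 1): (-108, -132, 10).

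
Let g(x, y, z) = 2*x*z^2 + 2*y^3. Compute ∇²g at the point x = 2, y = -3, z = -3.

∂²g/∂x² = 0
∂²g/∂y² = 12*y
∂²g/∂z² = 4*x
∇²g = 4*x + 12*y
At (2, -3, -3): -28.

-28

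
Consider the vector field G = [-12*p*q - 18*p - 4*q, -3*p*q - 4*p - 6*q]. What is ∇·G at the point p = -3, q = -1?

∂G₁/∂p = -12*q - 18
∂G₂/∂q = -3*p - 6
∇·G = -3*p - 12*q - 24
At (-3, -1): -3.

-3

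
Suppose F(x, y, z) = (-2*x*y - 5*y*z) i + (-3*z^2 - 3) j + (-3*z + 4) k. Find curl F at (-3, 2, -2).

(∇×F)₁ = ∂F₃/∂y − ∂F₂/∂z = 6*z
(∇×F)₂ = ∂F₁/∂z − ∂F₃/∂x = -5*y
(∇×F)₃ = ∂F₂/∂x − ∂F₁/∂y = 2*x + 5*z
∇×F = (6*z, -5*y, 2*x + 5*z)
At (-3, 2, -2): (-12, -10, -16).

(-12, -10, -16)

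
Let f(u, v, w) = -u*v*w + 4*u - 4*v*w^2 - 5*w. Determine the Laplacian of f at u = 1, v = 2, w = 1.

∂²f/∂u² = 0
∂²f/∂v² = 0
∂²f/∂w² = -8*v
∇²f = -8*v
At (1, 2, 1): -16.

-16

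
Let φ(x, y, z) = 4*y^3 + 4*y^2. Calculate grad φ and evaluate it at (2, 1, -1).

∂φ/∂x = 0
∂φ/∂y = 12*y^2 + 8*y
∂φ/∂z = 0
∇φ = (0, 12*y^2 + 8*y, 0)
At (2, 1, -1): (0, 20, 0).

(0, 20, 0)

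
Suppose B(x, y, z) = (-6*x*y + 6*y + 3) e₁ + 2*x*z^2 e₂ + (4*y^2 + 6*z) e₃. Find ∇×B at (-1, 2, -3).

(4, 0, 6)

(∇×B)₁ = ∂B₃/∂y − ∂B₂/∂z = -4*x*z + 8*y
(∇×B)₂ = ∂B₁/∂z − ∂B₃/∂x = 0
(∇×B)₃ = ∂B₂/∂x − ∂B₁/∂y = 6*x + 2*z^2 - 6
∇×B = (-4*x*z + 8*y, 0, 6*x + 2*z^2 - 6)
At (-1, 2, -3): (4, 0, 6).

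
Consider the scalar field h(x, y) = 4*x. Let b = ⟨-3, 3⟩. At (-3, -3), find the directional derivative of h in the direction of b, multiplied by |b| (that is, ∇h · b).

∂h/∂x = 4
∂h/∂y = 0
∇h at (-3, -3) = (4, 0)
∇h · b = (4)(-3) + (0)(3) = -12

-12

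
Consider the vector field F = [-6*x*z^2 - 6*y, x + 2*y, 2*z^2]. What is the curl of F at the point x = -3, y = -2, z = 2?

(0, 72, 7)

(∇×F)₁ = ∂F₃/∂y − ∂F₂/∂z = 0
(∇×F)₂ = ∂F₁/∂z − ∂F₃/∂x = -12*x*z
(∇×F)₃ = ∂F₂/∂x − ∂F₁/∂y = 7
∇×F = (0, -12*x*z, 7)
At (-3, -2, 2): (0, 72, 7).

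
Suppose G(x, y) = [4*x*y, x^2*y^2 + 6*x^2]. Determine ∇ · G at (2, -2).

∂G₁/∂x = 4*y
∂G₂/∂y = 2*x^2*y
∇·G = 2*x^2*y + 4*y
At (2, -2): -24.

-24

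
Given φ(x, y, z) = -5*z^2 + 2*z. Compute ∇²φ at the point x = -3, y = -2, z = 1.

-10

∂²φ/∂x² = 0
∂²φ/∂y² = 0
∂²φ/∂z² = -10
∇²φ = -10
At (-3, -2, 1): -10.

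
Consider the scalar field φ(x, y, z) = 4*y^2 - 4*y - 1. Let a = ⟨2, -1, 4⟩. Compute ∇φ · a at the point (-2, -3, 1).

28

∂φ/∂x = 0
∂φ/∂y = 8*y - 4
∂φ/∂z = 0
∇φ at (-2, -3, 1) = (0, -28, 0)
∇φ · a = (0)(2) + (-28)(-1) + (0)(4) = 28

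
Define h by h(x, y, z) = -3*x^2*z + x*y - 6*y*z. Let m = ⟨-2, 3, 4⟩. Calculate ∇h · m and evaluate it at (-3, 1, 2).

-251

∂h/∂x = -6*x*z + y
∂h/∂y = x - 6*z
∂h/∂z = -3*x^2 - 6*y
∇h at (-3, 1, 2) = (37, -15, -33)
∇h · m = (37)(-2) + (-15)(3) + (-33)(4) = -251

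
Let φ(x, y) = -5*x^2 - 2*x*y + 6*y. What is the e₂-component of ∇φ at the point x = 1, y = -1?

4

(∇φ)_2 = ∂φ/∂y = -2*x + 6
At (1, -1): 4.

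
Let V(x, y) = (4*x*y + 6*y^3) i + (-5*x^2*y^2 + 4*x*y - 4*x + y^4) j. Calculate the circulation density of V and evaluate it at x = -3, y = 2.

∂V₂/∂x = -10*x*y^2 + 4*y - 4
∂V₁/∂y = 4*x + 18*y^2
Scalar curl = -10*x*y^2 - 4*x - 18*y^2 + 4*y - 4
At (-3, 2): 64.

64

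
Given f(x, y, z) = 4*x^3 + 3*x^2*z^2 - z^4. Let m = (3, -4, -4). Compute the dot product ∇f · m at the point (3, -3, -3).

1026

∂f/∂x = 12*x^2 + 6*x*z^2
∂f/∂y = 0
∂f/∂z = 6*x^2*z - 4*z^3
∇f at (3, -3, -3) = (270, 0, -54)
∇f · m = (270)(3) + (0)(-4) + (-54)(-4) = 1026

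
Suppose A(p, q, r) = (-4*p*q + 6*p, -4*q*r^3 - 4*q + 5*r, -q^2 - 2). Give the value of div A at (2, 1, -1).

∂A₁/∂p = -4*q + 6
∂A₂/∂q = -4*r^3 - 4
∂A₃/∂r = 0
∇·A = -4*q - 4*r^3 + 2
At (2, 1, -1): 2.

2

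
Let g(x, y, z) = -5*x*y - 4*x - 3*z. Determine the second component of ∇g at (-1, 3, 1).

(∇g)_2 = ∂g/∂y = -5*x
At (-1, 3, 1): 5.

5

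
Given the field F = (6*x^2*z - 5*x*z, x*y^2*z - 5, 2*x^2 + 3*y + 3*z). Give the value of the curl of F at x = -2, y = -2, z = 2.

(11, 42, 8)

(∇×F)₁ = ∂F₃/∂y − ∂F₂/∂z = -x*y^2 + 3
(∇×F)₂ = ∂F₁/∂z − ∂F₃/∂x = 6*x^2 - 9*x
(∇×F)₃ = ∂F₂/∂x − ∂F₁/∂y = y^2*z
∇×F = (-x*y^2 + 3, 6*x^2 - 9*x, y^2*z)
At (-2, -2, 2): (11, 42, 8).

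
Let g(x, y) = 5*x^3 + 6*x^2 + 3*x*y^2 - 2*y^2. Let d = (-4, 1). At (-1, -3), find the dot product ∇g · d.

∂g/∂x = 15*x^2 + 12*x + 3*y^2
∂g/∂y = 6*x*y - 4*y
∇g at (-1, -3) = (30, 30)
∇g · d = (30)(-4) + (30)(1) = -90

-90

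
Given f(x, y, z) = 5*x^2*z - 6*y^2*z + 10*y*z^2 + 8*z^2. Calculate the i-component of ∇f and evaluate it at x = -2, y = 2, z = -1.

20

(∇f)_1 = ∂f/∂x = 10*x*z
At (-2, 2, -1): 20.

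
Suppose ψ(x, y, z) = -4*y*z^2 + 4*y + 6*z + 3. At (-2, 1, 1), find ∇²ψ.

-8

∂²ψ/∂x² = 0
∂²ψ/∂y² = 0
∂²ψ/∂z² = -8*y
∇²ψ = -8*y
At (-2, 1, 1): -8.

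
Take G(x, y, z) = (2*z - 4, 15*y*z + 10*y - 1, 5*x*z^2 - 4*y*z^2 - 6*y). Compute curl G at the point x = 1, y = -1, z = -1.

(∇×G)₁ = ∂G₃/∂y − ∂G₂/∂z = -15*y - 4*z^2 - 6
(∇×G)₂ = ∂G₁/∂z − ∂G₃/∂x = -5*z^2 + 2
(∇×G)₃ = ∂G₂/∂x − ∂G₁/∂y = 0
∇×G = (-15*y - 4*z^2 - 6, -5*z^2 + 2, 0)
At (1, -1, -1): (5, -3, 0).

(5, -3, 0)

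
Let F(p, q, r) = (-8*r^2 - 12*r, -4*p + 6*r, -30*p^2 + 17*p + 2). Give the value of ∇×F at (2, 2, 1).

(∇×F)₁ = ∂F₃/∂q − ∂F₂/∂r = -6
(∇×F)₂ = ∂F₁/∂r − ∂F₃/∂p = 60*p - 16*r - 29
(∇×F)₃ = ∂F₂/∂p − ∂F₁/∂q = -4
∇×F = (-6, 60*p - 16*r - 29, -4)
At (2, 2, 1): (-6, 75, -4).

(-6, 75, -4)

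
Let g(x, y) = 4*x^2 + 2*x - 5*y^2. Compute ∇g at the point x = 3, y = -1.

∂g/∂x = 8*x + 2
∂g/∂y = -10*y
∇g = (8*x + 2, -10*y)
At (3, -1): (26, 10).

(26, 10)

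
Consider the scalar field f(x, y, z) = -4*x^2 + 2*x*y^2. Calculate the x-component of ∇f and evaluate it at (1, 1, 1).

(∇f)_1 = ∂f/∂x = -8*x + 2*y^2
At (1, 1, 1): -6.

-6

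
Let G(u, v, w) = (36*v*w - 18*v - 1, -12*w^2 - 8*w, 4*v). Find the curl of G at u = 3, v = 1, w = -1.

(-12, 36, 54)

(∇×G)₁ = ∂G₃/∂v − ∂G₂/∂w = 24*w + 12
(∇×G)₂ = ∂G₁/∂w − ∂G₃/∂u = 36*v
(∇×G)₃ = ∂G₂/∂u − ∂G₁/∂v = -36*w + 18
∇×G = (24*w + 12, 36*v, -36*w + 18)
At (3, 1, -1): (-12, 36, 54).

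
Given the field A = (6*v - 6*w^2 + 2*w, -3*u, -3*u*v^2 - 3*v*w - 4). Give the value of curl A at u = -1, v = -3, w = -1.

(-15, 41, -9)

(∇×A)₁ = ∂A₃/∂v − ∂A₂/∂w = -6*u*v - 3*w
(∇×A)₂ = ∂A₁/∂w − ∂A₃/∂u = 3*v^2 - 12*w + 2
(∇×A)₃ = ∂A₂/∂u − ∂A₁/∂v = -9
∇×A = (-6*u*v - 3*w, 3*v^2 - 12*w + 2, -9)
At (-1, -3, -1): (-15, 41, -9).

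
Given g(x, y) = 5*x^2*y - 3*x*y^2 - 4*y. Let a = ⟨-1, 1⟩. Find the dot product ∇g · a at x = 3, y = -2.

149

∂g/∂x = 10*x*y - 3*y^2
∂g/∂y = 5*x^2 - 6*x*y - 4
∇g at (3, -2) = (-72, 77)
∇g · a = (-72)(-1) + (77)(1) = 149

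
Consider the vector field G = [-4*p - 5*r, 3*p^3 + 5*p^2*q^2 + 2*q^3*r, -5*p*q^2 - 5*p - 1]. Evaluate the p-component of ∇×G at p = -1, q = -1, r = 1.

-8

(∇×G)_1 = ∂G₃/∂q − ∂G₂/∂r
= -10*p*q − (2*q^3)
= -10*p*q - 2*q^3
At (-1, -1, 1): -8.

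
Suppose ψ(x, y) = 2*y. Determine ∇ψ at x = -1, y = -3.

∂ψ/∂x = 0
∂ψ/∂y = 2
∇ψ = (0, 2)
At (-1, -3): (0, 2).

(0, 2)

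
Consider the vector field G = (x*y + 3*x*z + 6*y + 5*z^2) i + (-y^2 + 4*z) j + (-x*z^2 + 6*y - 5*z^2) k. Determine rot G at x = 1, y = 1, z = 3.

(∇×G)₁ = ∂G₃/∂y − ∂G₂/∂z = 2
(∇×G)₂ = ∂G₁/∂z − ∂G₃/∂x = 3*x + z^2 + 10*z
(∇×G)₃ = ∂G₂/∂x − ∂G₁/∂y = -x - 6
∇×G = (2, 3*x + z^2 + 10*z, -x - 6)
At (1, 1, 3): (2, 42, -7).

(2, 42, -7)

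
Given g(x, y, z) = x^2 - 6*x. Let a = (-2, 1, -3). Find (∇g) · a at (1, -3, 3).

8

∂g/∂x = 2*x - 6
∂g/∂y = 0
∂g/∂z = 0
∇g at (1, -3, 3) = (-4, 0, 0)
∇g · a = (-4)(-2) + (0)(1) + (0)(-3) = 8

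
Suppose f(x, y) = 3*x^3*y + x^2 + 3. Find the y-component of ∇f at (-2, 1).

(∇f)_2 = ∂f/∂y = 3*x^3
At (-2, 1): -24.

-24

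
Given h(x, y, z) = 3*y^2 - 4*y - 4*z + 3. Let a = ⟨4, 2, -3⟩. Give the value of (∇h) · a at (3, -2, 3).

∂h/∂x = 0
∂h/∂y = 6*y - 4
∂h/∂z = -4
∇h at (3, -2, 3) = (0, -16, -4)
∇h · a = (0)(4) + (-16)(2) + (-4)(-3) = -20

-20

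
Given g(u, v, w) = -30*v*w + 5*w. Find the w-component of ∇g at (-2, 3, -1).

(∇g)_3 = ∂g/∂w = -30*v + 5
At (-2, 3, -1): -85.

-85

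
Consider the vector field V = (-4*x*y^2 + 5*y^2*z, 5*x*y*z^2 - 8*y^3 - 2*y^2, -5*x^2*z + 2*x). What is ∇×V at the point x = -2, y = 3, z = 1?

(∇×V)₁ = ∂V₃/∂y − ∂V₂/∂z = -10*x*y*z
(∇×V)₂ = ∂V₁/∂z − ∂V₃/∂x = 10*x*z + 5*y^2 - 2
(∇×V)₃ = ∂V₂/∂x − ∂V₁/∂y = 8*x*y + 5*y*z^2 - 10*y*z
∇×V = (-10*x*y*z, 10*x*z + 5*y^2 - 2, 8*x*y + 5*y*z^2 - 10*y*z)
At (-2, 3, 1): (60, 23, -63).

(60, 23, -63)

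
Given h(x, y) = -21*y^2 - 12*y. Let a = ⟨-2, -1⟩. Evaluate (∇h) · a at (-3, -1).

-30

∂h/∂x = 0
∂h/∂y = -42*y - 12
∇h at (-3, -1) = (0, 30)
∇h · a = (0)(-2) + (30)(-1) = -30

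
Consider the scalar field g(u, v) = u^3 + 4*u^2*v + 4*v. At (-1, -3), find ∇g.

∂g/∂u = 3*u^2 + 8*u*v
∂g/∂v = 4*u^2 + 4
∇g = (3*u^2 + 8*u*v, 4*u^2 + 4)
At (-1, -3): (27, 8).

(27, 8)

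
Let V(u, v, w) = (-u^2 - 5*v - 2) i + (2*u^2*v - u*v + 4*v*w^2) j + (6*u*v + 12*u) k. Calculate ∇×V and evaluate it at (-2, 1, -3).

(∇×V)₁ = ∂V₃/∂v − ∂V₂/∂w = 6*u - 8*v*w
(∇×V)₂ = ∂V₁/∂w − ∂V₃/∂u = -6*v - 12
(∇×V)₃ = ∂V₂/∂u − ∂V₁/∂v = 4*u*v - v + 5
∇×V = (6*u - 8*v*w, -6*v - 12, 4*u*v - v + 5)
At (-2, 1, -3): (12, -18, -4).

(12, -18, -4)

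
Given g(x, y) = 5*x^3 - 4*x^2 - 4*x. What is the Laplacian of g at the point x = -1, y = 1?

-38

∂²g/∂x² = 2*(15*x - 4)
∂²g/∂y² = 0
∇²g = 30*x - 8
At (-1, 1): -38.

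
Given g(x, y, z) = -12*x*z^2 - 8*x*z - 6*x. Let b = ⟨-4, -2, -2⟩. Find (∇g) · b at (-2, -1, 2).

56

∂g/∂x = -12*z^2 - 8*z - 6
∂g/∂y = 0
∂g/∂z = -24*x*z - 8*x
∇g at (-2, -1, 2) = (-70, 0, 112)
∇g · b = (-70)(-4) + (0)(-2) + (112)(-2) = 56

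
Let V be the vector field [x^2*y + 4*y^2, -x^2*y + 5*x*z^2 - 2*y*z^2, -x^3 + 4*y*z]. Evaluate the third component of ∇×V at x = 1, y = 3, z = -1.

-26

(∇×V)_3 = ∂V₂/∂x − ∂V₁/∂y
= -2*x*y + 5*z^2 − (x^2 + 8*y)
= -x^2 - 2*x*y - 8*y + 5*z^2
At (1, 3, -1): -26.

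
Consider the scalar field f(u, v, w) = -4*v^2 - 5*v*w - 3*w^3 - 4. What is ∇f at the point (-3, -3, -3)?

∂f/∂u = 0
∂f/∂v = -8*v - 5*w
∂f/∂w = -5*v - 9*w^2
∇f = (0, -8*v - 5*w, -5*v - 9*w^2)
At (-3, -3, -3): (0, 39, -66).

(0, 39, -66)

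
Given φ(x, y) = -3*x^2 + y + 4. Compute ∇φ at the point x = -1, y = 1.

(6, 1)

∂φ/∂x = -6*x
∂φ/∂y = 1
∇φ = (-6*x, 1)
At (-1, 1): (6, 1).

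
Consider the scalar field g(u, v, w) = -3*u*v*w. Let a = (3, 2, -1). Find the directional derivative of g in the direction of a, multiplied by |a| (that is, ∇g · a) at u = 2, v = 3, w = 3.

∂g/∂u = -3*v*w
∂g/∂v = -3*u*w
∂g/∂w = -3*u*v
∇g at (2, 3, 3) = (-27, -18, -18)
∇g · a = (-27)(3) + (-18)(2) + (-18)(-1) = -99

-99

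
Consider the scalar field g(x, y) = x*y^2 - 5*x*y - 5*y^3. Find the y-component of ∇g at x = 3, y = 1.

(∇g)_2 = ∂g/∂y = 2*x*y - 5*x - 15*y^2
At (3, 1): -24.

-24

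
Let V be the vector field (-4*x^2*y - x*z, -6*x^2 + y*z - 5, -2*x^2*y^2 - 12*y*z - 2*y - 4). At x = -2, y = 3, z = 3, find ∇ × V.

(∇×V)₁ = ∂V₃/∂y − ∂V₂/∂z = -4*x^2*y - y - 12*z - 2
(∇×V)₂ = ∂V₁/∂z − ∂V₃/∂x = 4*x*y^2 - x
(∇×V)₃ = ∂V₂/∂x − ∂V₁/∂y = 4*x^2 - 12*x
∇×V = (-4*x^2*y - y - 12*z - 2, 4*x*y^2 - x, 4*x^2 - 12*x)
At (-2, 3, 3): (-89, -70, 40).

(-89, -70, 40)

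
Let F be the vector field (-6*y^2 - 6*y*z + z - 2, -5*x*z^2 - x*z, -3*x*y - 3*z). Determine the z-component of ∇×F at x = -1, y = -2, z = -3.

(∇×F)_3 = ∂F₂/∂x − ∂F₁/∂y
= -5*z^2 - z − (-12*y - 6*z)
= 12*y - 5*z^2 + 5*z
At (-1, -2, -3): -84.

-84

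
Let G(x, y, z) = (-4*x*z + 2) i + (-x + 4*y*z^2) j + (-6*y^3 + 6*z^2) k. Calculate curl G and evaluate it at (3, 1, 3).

(∇×G)₁ = ∂G₃/∂y − ∂G₂/∂z = -18*y^2 - 8*y*z
(∇×G)₂ = ∂G₁/∂z − ∂G₃/∂x = -4*x
(∇×G)₃ = ∂G₂/∂x − ∂G₁/∂y = -1
∇×G = (-18*y^2 - 8*y*z, -4*x, -1)
At (3, 1, 3): (-42, -12, -1).

(-42, -12, -1)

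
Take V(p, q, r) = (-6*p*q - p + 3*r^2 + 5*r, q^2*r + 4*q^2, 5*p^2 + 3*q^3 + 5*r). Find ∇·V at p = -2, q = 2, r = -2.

0

∂V₁/∂p = -6*q - 1
∂V₂/∂q = 2*q*r + 8*q
∂V₃/∂r = 5
∇·V = 2*q*r + 2*q + 4
At (-2, 2, -2): 0.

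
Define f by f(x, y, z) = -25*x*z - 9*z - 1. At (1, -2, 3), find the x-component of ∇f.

(∇f)_1 = ∂f/∂x = -25*z
At (1, -2, 3): -75.

-75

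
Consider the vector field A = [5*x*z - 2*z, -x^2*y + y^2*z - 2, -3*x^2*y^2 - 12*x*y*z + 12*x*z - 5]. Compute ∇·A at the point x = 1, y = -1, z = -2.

∂A₁/∂x = 5*z
∂A₂/∂y = -x^2 + 2*y*z
∂A₃/∂z = -12*x*y + 12*x
∇·A = -x^2 - 12*x*y + 12*x + 2*y*z + 5*z
At (1, -1, -2): 17.

17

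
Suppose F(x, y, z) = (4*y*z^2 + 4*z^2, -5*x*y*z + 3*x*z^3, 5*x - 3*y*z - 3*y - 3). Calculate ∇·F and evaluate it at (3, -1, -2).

33

∂F₁/∂x = 0
∂F₂/∂y = -5*x*z
∂F₃/∂z = -3*y
∇·F = -5*x*z - 3*y
At (3, -1, -2): 33.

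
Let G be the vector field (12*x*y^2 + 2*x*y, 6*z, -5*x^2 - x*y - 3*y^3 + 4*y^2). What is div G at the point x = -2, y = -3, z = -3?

102

∂G₁/∂x = 12*y^2 + 2*y
∂G₂/∂y = 0
∂G₃/∂z = 0
∇·G = 12*y^2 + 2*y
At (-2, -3, -3): 102.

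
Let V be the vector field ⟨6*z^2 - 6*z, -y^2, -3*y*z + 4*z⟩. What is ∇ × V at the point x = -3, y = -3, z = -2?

(∇×V)₁ = ∂V₃/∂y − ∂V₂/∂z = -3*z
(∇×V)₂ = ∂V₁/∂z − ∂V₃/∂x = 12*z - 6
(∇×V)₃ = ∂V₂/∂x − ∂V₁/∂y = 0
∇×V = (-3*z, 12*z - 6, 0)
At (-3, -3, -2): (6, -30, 0).

(6, -30, 0)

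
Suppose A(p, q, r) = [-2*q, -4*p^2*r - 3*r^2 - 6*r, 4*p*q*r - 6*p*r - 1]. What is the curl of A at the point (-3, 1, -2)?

(∇×A)₁ = ∂A₃/∂q − ∂A₂/∂r = 4*p^2 + 4*p*r + 6*r + 6
(∇×A)₂ = ∂A₁/∂r − ∂A₃/∂p = -4*q*r + 6*r
(∇×A)₃ = ∂A₂/∂p − ∂A₁/∂q = -8*p*r + 2
∇×A = (4*p^2 + 4*p*r + 6*r + 6, -4*q*r + 6*r, -8*p*r + 2)
At (-3, 1, -2): (54, -4, -46).

(54, -4, -46)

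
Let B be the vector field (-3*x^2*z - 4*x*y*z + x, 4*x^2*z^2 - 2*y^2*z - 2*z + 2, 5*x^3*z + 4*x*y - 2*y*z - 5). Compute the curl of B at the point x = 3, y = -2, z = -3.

(∇×B)₁ = ∂B₃/∂y − ∂B₂/∂z = -8*x^2*z + 4*x + 2*y^2 - 2*z + 2
(∇×B)₂ = ∂B₁/∂z − ∂B₃/∂x = -15*x^2*z - 3*x^2 - 4*x*y - 4*y
(∇×B)₃ = ∂B₂/∂x − ∂B₁/∂y = 8*x*z^2 + 4*x*z
∇×B = (-8*x^2*z + 4*x + 2*y^2 - 2*z + 2, -15*x^2*z - 3*x^2 - 4*x*y - 4*y, 8*x*z^2 + 4*x*z)
At (3, -2, -3): (244, 410, 180).

(244, 410, 180)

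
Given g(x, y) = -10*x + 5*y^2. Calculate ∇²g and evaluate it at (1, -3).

∂²g/∂x² = 0
∂²g/∂y² = 10
∇²g = 10
At (1, -3): 10.

10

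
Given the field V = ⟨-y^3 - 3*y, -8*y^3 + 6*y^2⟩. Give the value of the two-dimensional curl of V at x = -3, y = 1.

∂V₂/∂x = 0
∂V₁/∂y = -3*y^2 - 3
Scalar curl = 3*y^2 + 3
At (-3, 1): 6.

6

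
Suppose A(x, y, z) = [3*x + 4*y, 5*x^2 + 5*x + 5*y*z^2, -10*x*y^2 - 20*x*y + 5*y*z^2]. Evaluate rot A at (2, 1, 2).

(∇×A)₁ = ∂A₃/∂y − ∂A₂/∂z = -20*x*y - 20*x - 10*y*z + 5*z^2
(∇×A)₂ = ∂A₁/∂z − ∂A₃/∂x = 10*y^2 + 20*y
(∇×A)₃ = ∂A₂/∂x − ∂A₁/∂y = 10*x + 1
∇×A = (-20*x*y - 20*x - 10*y*z + 5*z^2, 10*y^2 + 20*y, 10*x + 1)
At (2, 1, 2): (-80, 30, 21).

(-80, 30, 21)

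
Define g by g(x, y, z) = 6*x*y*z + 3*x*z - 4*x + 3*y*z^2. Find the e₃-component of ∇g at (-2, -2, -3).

(∇g)_3 = ∂g/∂z = 6*x*y + 3*x + 6*y*z
At (-2, -2, -3): 54.

54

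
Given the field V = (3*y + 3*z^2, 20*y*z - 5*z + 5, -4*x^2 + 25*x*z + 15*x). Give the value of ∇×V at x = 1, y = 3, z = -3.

(∇×V)₁ = ∂V₃/∂y − ∂V₂/∂z = -20*y + 5
(∇×V)₂ = ∂V₁/∂z − ∂V₃/∂x = 8*x - 19*z - 15
(∇×V)₃ = ∂V₂/∂x − ∂V₁/∂y = -3
∇×V = (-20*y + 5, 8*x - 19*z - 15, -3)
At (1, 3, -3): (-55, 50, -3).

(-55, 50, -3)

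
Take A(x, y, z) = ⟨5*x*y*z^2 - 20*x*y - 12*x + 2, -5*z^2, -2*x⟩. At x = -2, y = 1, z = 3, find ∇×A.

(∇×A)₁ = ∂A₃/∂y − ∂A₂/∂z = 10*z
(∇×A)₂ = ∂A₁/∂z − ∂A₃/∂x = 10*x*y*z + 2
(∇×A)₃ = ∂A₂/∂x − ∂A₁/∂y = -5*x*z^2 + 20*x
∇×A = (10*z, 10*x*y*z + 2, -5*x*z^2 + 20*x)
At (-2, 1, 3): (30, -58, 50).

(30, -58, 50)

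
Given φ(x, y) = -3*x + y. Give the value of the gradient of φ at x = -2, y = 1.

(-3, 1)

∂φ/∂x = -3
∂φ/∂y = 1
∇φ = (-3, 1)
At (-2, 1): (-3, 1).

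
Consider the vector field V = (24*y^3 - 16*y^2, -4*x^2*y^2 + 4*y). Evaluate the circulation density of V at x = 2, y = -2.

∂V₂/∂x = -8*x*y^2
∂V₁/∂y = 72*y^2 - 32*y
Scalar curl = -8*x*y^2 - 72*y^2 + 32*y
At (2, -2): -416.

-416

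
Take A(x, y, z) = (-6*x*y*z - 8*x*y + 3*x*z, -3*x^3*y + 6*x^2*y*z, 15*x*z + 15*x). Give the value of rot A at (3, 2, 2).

(∇×A)₁ = ∂A₃/∂y − ∂A₂/∂z = -6*x^2*y
(∇×A)₂ = ∂A₁/∂z − ∂A₃/∂x = -6*x*y + 3*x - 15*z - 15
(∇×A)₃ = ∂A₂/∂x − ∂A₁/∂y = -9*x^2*y + 12*x*y*z + 6*x*z + 8*x
∇×A = (-6*x^2*y, -6*x*y + 3*x - 15*z - 15, -9*x^2*y + 12*x*y*z + 6*x*z + 8*x)
At (3, 2, 2): (-108, -72, 42).

(-108, -72, 42)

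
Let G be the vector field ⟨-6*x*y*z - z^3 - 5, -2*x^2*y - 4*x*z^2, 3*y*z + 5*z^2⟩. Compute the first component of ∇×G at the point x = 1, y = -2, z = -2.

-22

(∇×G)_1 = ∂G₃/∂y − ∂G₂/∂z
= 3*z − (-8*x*z)
= 8*x*z + 3*z
At (1, -2, -2): -22.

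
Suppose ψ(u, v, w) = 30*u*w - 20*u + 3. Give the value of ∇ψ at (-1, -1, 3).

∂ψ/∂u = 30*w - 20
∂ψ/∂v = 0
∂ψ/∂w = 30*u
∇ψ = (30*w - 20, 0, 30*u)
At (-1, -1, 3): (70, 0, -30).

(70, 0, -30)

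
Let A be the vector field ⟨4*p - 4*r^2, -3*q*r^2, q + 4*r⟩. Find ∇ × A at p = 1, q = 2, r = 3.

(∇×A)₁ = ∂A₃/∂q − ∂A₂/∂r = 6*q*r + 1
(∇×A)₂ = ∂A₁/∂r − ∂A₃/∂p = -8*r
(∇×A)₃ = ∂A₂/∂p − ∂A₁/∂q = 0
∇×A = (6*q*r + 1, -8*r, 0)
At (1, 2, 3): (37, -24, 0).

(37, -24, 0)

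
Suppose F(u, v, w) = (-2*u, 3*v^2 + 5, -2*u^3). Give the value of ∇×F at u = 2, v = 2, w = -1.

(0, 24, 0)

(∇×F)₁ = ∂F₃/∂v − ∂F₂/∂w = 0
(∇×F)₂ = ∂F₁/∂w − ∂F₃/∂u = 6*u^2
(∇×F)₃ = ∂F₂/∂u − ∂F₁/∂v = 0
∇×F = (0, 6*u^2, 0)
At (2, 2, -1): (0, 24, 0).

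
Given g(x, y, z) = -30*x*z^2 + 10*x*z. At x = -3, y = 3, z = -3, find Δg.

∂²g/∂x² = 0
∂²g/∂y² = 0
∂²g/∂z² = -60*x
∇²g = -60*x
At (-3, 3, -3): 180.

180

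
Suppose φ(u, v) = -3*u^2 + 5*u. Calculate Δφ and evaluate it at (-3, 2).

∂²φ/∂u² = -6
∂²φ/∂v² = 0
∇²φ = -6
At (-3, 2): -6.

-6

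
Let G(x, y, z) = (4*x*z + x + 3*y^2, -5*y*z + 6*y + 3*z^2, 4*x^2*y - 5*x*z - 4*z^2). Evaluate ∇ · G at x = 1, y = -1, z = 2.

-16

∂G₁/∂x = 4*z + 1
∂G₂/∂y = -5*z + 6
∂G₃/∂z = -5*x - 8*z
∇·G = -5*x - 9*z + 7
At (1, -1, 2): -16.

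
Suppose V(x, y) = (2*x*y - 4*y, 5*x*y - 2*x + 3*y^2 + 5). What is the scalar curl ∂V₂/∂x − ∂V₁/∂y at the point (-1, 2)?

14

∂V₂/∂x = 5*y - 2
∂V₁/∂y = 2*x - 4
Scalar curl = -2*x + 5*y + 2
At (-1, 2): 14.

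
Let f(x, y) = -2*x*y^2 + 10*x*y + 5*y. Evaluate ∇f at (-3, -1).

∂f/∂x = -2*y^2 + 10*y
∂f/∂y = -4*x*y + 10*x + 5
∇f = (-2*y^2 + 10*y, -4*x*y + 10*x + 5)
At (-3, -1): (-12, -37).

(-12, -37)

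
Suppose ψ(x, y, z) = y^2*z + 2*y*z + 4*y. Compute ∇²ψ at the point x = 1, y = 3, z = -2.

∂²ψ/∂x² = 0
∂²ψ/∂y² = 2*z
∂²ψ/∂z² = 0
∇²ψ = 2*z
At (1, 3, -2): -4.

-4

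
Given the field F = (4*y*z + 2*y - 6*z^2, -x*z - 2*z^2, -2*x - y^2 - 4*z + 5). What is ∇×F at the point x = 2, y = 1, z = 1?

(4, -6, -7)

(∇×F)₁ = ∂F₃/∂y − ∂F₂/∂z = x - 2*y + 4*z
(∇×F)₂ = ∂F₁/∂z − ∂F₃/∂x = 4*y - 12*z + 2
(∇×F)₃ = ∂F₂/∂x − ∂F₁/∂y = -5*z - 2
∇×F = (x - 2*y + 4*z, 4*y - 12*z + 2, -5*z - 2)
At (2, 1, 1): (4, -6, -7).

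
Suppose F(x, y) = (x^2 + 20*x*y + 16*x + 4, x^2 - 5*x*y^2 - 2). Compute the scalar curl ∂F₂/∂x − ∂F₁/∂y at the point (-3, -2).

∂F₂/∂x = 2*x - 5*y^2
∂F₁/∂y = 20*x
Scalar curl = -18*x - 5*y^2
At (-3, -2): 34.

34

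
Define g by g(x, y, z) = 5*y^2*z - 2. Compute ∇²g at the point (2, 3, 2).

∂²g/∂x² = 0
∂²g/∂y² = 10*z
∂²g/∂z² = 0
∇²g = 10*z
At (2, 3, 2): 20.

20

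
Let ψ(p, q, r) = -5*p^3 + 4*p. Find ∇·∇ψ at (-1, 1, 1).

30

∂²ψ/∂p² = -30*p
∂²ψ/∂q² = 0
∂²ψ/∂r² = 0
∇²ψ = -30*p
At (-1, 1, 1): 30.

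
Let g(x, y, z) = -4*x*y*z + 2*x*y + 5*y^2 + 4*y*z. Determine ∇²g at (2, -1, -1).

∂²g/∂x² = 0
∂²g/∂y² = 10
∂²g/∂z² = 0
∇²g = 10
At (2, -1, -1): 10.

10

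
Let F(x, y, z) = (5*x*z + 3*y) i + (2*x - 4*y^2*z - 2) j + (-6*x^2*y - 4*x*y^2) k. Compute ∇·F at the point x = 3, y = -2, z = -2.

-42

∂F₁/∂x = 5*z
∂F₂/∂y = -8*y*z
∂F₃/∂z = 0
∇·F = -8*y*z + 5*z
At (3, -2, -2): -42.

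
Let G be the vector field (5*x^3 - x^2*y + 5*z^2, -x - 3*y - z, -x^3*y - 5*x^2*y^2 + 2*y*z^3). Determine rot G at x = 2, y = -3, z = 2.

(129, 164, 3)

(∇×G)₁ = ∂G₃/∂y − ∂G₂/∂z = -x^3 - 10*x^2*y + 2*z^3 + 1
(∇×G)₂ = ∂G₁/∂z − ∂G₃/∂x = 3*x^2*y + 10*x*y^2 + 10*z
(∇×G)₃ = ∂G₂/∂x − ∂G₁/∂y = x^2 - 1
∇×G = (-x^3 - 10*x^2*y + 2*z^3 + 1, 3*x^2*y + 10*x*y^2 + 10*z, x^2 - 1)
At (2, -3, 2): (129, 164, 3).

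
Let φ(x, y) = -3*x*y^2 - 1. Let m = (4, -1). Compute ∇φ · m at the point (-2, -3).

-72

∂φ/∂x = -3*y^2
∂φ/∂y = -6*x*y
∇φ at (-2, -3) = (-27, -36)
∇φ · m = (-27)(4) + (-36)(-1) = -72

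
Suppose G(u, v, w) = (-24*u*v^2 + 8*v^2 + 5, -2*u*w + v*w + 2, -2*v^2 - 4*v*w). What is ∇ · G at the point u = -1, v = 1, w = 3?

∂G₁/∂u = -24*v^2
∂G₂/∂v = w
∂G₃/∂w = -4*v
∇·G = -24*v^2 - 4*v + w
At (-1, 1, 3): -25.

-25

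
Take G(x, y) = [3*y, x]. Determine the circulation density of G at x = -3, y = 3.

∂G₂/∂x = 1
∂G₁/∂y = 3
Scalar curl = -2
At (-3, 3): -2.

-2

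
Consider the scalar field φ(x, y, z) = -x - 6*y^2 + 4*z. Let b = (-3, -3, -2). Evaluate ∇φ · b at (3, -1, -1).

-41

∂φ/∂x = -1
∂φ/∂y = -12*y
∂φ/∂z = 4
∇φ at (3, -1, -1) = (-1, 12, 4)
∇φ · b = (-1)(-3) + (12)(-3) + (4)(-2) = -41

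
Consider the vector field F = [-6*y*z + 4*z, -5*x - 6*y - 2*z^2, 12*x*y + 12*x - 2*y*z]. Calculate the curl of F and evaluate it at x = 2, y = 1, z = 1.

(∇×F)₁ = ∂F₃/∂y − ∂F₂/∂z = 12*x + 2*z
(∇×F)₂ = ∂F₁/∂z − ∂F₃/∂x = -18*y - 8
(∇×F)₃ = ∂F₂/∂x − ∂F₁/∂y = 6*z - 5
∇×F = (12*x + 2*z, -18*y - 8, 6*z - 5)
At (2, 1, 1): (26, -26, 1).

(26, -26, 1)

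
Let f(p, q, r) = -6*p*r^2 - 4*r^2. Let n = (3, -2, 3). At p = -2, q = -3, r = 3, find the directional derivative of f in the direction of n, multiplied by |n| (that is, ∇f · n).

∂f/∂p = -6*r^2
∂f/∂q = 0
∂f/∂r = -12*p*r - 8*r
∇f at (-2, -3, 3) = (-54, 0, 48)
∇f · n = (-54)(3) + (0)(-2) + (48)(3) = -18

-18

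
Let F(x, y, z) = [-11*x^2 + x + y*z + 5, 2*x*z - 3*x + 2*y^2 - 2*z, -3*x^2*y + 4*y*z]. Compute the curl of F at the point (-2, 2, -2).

(∇×F)₁ = ∂F₃/∂y − ∂F₂/∂z = -3*x^2 - 2*x + 4*z + 2
(∇×F)₂ = ∂F₁/∂z − ∂F₃/∂x = 6*x*y + y
(∇×F)₃ = ∂F₂/∂x − ∂F₁/∂y = z - 3
∇×F = (-3*x^2 - 2*x + 4*z + 2, 6*x*y + y, z - 3)
At (-2, 2, -2): (-14, -22, -5).

(-14, -22, -5)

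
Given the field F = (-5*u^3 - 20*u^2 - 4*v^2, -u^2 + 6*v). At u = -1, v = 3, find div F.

31

∂F₁/∂u = -15*u^2 - 40*u
∂F₂/∂v = 6
∇·F = -15*u^2 - 40*u + 6
At (-1, 3): 31.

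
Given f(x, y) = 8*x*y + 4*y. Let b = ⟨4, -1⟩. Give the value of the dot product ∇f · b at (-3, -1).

-12

∂f/∂x = 8*y
∂f/∂y = 8*x + 4
∇f at (-3, -1) = (-8, -20)
∇f · b = (-8)(4) + (-20)(-1) = -12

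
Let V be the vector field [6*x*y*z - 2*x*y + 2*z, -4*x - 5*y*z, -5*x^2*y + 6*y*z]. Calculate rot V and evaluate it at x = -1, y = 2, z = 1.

(∇×V)₁ = ∂V₃/∂y − ∂V₂/∂z = -5*x^2 + 5*y + 6*z
(∇×V)₂ = ∂V₁/∂z − ∂V₃/∂x = 16*x*y + 2
(∇×V)₃ = ∂V₂/∂x − ∂V₁/∂y = -6*x*z + 2*x - 4
∇×V = (-5*x^2 + 5*y + 6*z, 16*x*y + 2, -6*x*z + 2*x - 4)
At (-1, 2, 1): (11, -30, 0).

(11, -30, 0)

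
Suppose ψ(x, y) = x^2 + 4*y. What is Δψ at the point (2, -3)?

∂²ψ/∂x² = 2
∂²ψ/∂y² = 0
∇²ψ = 2
At (2, -3): 2.

2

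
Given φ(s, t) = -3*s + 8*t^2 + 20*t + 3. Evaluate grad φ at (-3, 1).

∂φ/∂s = -3
∂φ/∂t = 16*t + 20
∇φ = (-3, 16*t + 20)
At (-3, 1): (-3, 36).

(-3, 36)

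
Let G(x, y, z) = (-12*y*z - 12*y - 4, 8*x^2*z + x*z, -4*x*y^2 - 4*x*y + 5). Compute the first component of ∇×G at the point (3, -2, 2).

(∇×G)_1 = ∂G₃/∂y − ∂G₂/∂z
= -8*x*y - 4*x − (8*x^2 + x)
= -8*x^2 - 8*x*y - 5*x
At (3, -2, 2): -39.

-39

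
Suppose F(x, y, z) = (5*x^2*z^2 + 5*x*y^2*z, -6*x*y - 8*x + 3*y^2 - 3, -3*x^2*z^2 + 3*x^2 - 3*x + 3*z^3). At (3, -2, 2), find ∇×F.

(∇×F)₁ = ∂F₃/∂y − ∂F₂/∂z = 0
(∇×F)₂ = ∂F₁/∂z − ∂F₃/∂x = 10*x^2*z + 5*x*y^2 + 6*x*z^2 - 6*x + 3
(∇×F)₃ = ∂F₂/∂x − ∂F₁/∂y = -10*x*y*z - 6*y - 8
∇×F = (0, 10*x^2*z + 5*x*y^2 + 6*x*z^2 - 6*x + 3, -10*x*y*z - 6*y - 8)
At (3, -2, 2): (0, 297, 124).

(0, 297, 124)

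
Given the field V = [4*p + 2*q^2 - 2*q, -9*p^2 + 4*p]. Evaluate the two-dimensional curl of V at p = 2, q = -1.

-26

∂V₂/∂p = -18*p + 4
∂V₁/∂q = 4*q - 2
Scalar curl = -18*p - 4*q + 6
At (2, -1): -26.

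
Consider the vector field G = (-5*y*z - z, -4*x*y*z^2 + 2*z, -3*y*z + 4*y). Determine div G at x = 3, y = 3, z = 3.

∂G₁/∂x = 0
∂G₂/∂y = -4*x*z^2
∂G₃/∂z = -3*y
∇·G = -4*x*z^2 - 3*y
At (3, 3, 3): -117.

-117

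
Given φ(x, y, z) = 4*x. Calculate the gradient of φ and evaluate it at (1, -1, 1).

∂φ/∂x = 4
∂φ/∂y = 0
∂φ/∂z = 0
∇φ = (4, 0, 0)
At (1, -1, 1): (4, 0, 0).

(4, 0, 0)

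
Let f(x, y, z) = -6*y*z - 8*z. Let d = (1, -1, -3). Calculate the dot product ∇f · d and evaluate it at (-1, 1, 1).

∂f/∂x = 0
∂f/∂y = -6*z
∂f/∂z = -6*y - 8
∇f at (-1, 1, 1) = (0, -6, -14)
∇f · d = (0)(1) + (-6)(-1) + (-14)(-3) = 48

48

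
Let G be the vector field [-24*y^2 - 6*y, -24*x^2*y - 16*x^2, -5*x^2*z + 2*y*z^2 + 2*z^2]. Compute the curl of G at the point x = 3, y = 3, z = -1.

(∇×G)₁ = ∂G₃/∂y − ∂G₂/∂z = 2*z^2
(∇×G)₂ = ∂G₁/∂z − ∂G₃/∂x = 10*x*z
(∇×G)₃ = ∂G₂/∂x − ∂G₁/∂y = -48*x*y - 32*x + 48*y + 6
∇×G = (2*z^2, 10*x*z, -48*x*y - 32*x + 48*y + 6)
At (3, 3, -1): (2, -30, -378).

(2, -30, -378)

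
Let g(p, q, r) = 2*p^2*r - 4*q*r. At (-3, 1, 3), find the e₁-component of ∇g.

-36

(∇g)_1 = ∂g/∂p = 4*p*r
At (-3, 1, 3): -36.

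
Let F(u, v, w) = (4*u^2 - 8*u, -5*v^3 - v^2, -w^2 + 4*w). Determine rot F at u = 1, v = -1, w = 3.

(0, 0, 0)

(∇×F)₁ = ∂F₃/∂v − ∂F₂/∂w = 0
(∇×F)₂ = ∂F₁/∂w − ∂F₃/∂u = 0
(∇×F)₃ = ∂F₂/∂u − ∂F₁/∂v = 0
∇×F = (0, 0, 0)
At (1, -1, 3): (0, 0, 0).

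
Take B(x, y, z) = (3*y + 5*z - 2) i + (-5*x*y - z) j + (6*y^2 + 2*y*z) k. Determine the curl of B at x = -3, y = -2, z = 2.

(∇×B)₁ = ∂B₃/∂y − ∂B₂/∂z = 12*y + 2*z + 1
(∇×B)₂ = ∂B₁/∂z − ∂B₃/∂x = 5
(∇×B)₃ = ∂B₂/∂x − ∂B₁/∂y = -5*y - 3
∇×B = (12*y + 2*z + 1, 5, -5*y - 3)
At (-3, -2, 2): (-19, 5, 7).

(-19, 5, 7)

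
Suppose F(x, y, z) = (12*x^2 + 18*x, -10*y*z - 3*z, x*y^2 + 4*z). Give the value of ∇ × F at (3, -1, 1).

(-13, -1, 0)

(∇×F)₁ = ∂F₃/∂y − ∂F₂/∂z = 2*x*y + 10*y + 3
(∇×F)₂ = ∂F₁/∂z − ∂F₃/∂x = -y^2
(∇×F)₃ = ∂F₂/∂x − ∂F₁/∂y = 0
∇×F = (2*x*y + 10*y + 3, -y^2, 0)
At (3, -1, 1): (-13, -1, 0).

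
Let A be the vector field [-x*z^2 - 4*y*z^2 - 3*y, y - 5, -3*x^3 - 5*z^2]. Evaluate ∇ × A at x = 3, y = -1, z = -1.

(∇×A)₁ = ∂A₃/∂y − ∂A₂/∂z = 0
(∇×A)₂ = ∂A₁/∂z − ∂A₃/∂x = 9*x^2 - 2*x*z - 8*y*z
(∇×A)₃ = ∂A₂/∂x − ∂A₁/∂y = 4*z^2 + 3
∇×A = (0, 9*x^2 - 2*x*z - 8*y*z, 4*z^2 + 3)
At (3, -1, -1): (0, 79, 7).

(0, 79, 7)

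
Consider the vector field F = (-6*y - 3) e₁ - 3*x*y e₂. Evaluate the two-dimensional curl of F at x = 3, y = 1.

∂F₂/∂x = -3*y
∂F₁/∂y = -6
Scalar curl = -3*y + 6
At (3, 1): 3.

3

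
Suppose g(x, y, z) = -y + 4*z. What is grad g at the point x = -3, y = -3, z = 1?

∂g/∂x = 0
∂g/∂y = -1
∂g/∂z = 4
∇g = (0, -1, 4)
At (-3, -3, 1): (0, -1, 4).

(0, -1, 4)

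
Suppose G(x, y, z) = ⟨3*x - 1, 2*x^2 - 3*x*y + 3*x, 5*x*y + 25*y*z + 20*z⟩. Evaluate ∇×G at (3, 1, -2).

(-35, -5, 12)

(∇×G)₁ = ∂G₃/∂y − ∂G₂/∂z = 5*x + 25*z
(∇×G)₂ = ∂G₁/∂z − ∂G₃/∂x = -5*y
(∇×G)₃ = ∂G₂/∂x − ∂G₁/∂y = 4*x - 3*y + 3
∇×G = (5*x + 25*z, -5*y, 4*x - 3*y + 3)
At (3, 1, -2): (-35, -5, 12).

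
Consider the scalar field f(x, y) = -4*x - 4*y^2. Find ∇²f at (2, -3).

-8

∂²f/∂x² = 0
∂²f/∂y² = -8
∇²f = -8
At (2, -3): -8.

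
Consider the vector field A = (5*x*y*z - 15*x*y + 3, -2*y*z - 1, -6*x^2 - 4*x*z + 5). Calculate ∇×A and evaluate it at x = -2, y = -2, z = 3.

(-4, 8, 0)

(∇×A)₁ = ∂A₃/∂y − ∂A₂/∂z = 2*y
(∇×A)₂ = ∂A₁/∂z − ∂A₃/∂x = 5*x*y + 12*x + 4*z
(∇×A)₃ = ∂A₂/∂x − ∂A₁/∂y = -5*x*z + 15*x
∇×A = (2*y, 5*x*y + 12*x + 4*z, -5*x*z + 15*x)
At (-2, -2, 3): (-4, 8, 0).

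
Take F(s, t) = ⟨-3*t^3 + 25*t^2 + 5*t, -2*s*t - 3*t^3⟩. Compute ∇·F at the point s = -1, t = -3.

-79

∂F₁/∂s = 0
∂F₂/∂t = -2*s - 9*t^2
∇·F = -2*s - 9*t^2
At (-1, -3): -79.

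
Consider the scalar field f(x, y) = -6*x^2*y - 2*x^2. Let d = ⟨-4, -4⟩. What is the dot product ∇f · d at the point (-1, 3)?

-136

∂f/∂x = -12*x*y - 4*x
∂f/∂y = -6*x^2
∇f at (-1, 3) = (40, -6)
∇f · d = (40)(-4) + (-6)(-4) = -136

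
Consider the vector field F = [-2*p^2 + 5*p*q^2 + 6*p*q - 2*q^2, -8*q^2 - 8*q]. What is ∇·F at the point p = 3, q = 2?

-20

∂F₁/∂p = -4*p + 5*q^2 + 6*q
∂F₂/∂q = -16*q - 8
∇·F = -4*p + 5*q^2 - 10*q - 8
At (3, 2): -20.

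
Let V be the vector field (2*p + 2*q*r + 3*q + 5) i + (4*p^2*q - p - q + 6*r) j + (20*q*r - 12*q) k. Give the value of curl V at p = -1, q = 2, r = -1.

(-38, 4, -18)

(∇×V)₁ = ∂V₃/∂q − ∂V₂/∂r = 20*r - 18
(∇×V)₂ = ∂V₁/∂r − ∂V₃/∂p = 2*q
(∇×V)₃ = ∂V₂/∂p − ∂V₁/∂q = 8*p*q - 2*r - 4
∇×V = (20*r - 18, 2*q, 8*p*q - 2*r - 4)
At (-1, 2, -1): (-38, 4, -18).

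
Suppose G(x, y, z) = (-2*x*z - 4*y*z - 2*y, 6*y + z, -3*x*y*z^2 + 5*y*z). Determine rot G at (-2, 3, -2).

(∇×G)₁ = ∂G₃/∂y − ∂G₂/∂z = -3*x*z^2 + 5*z - 1
(∇×G)₂ = ∂G₁/∂z − ∂G₃/∂x = -2*x + 3*y*z^2 - 4*y
(∇×G)₃ = ∂G₂/∂x − ∂G₁/∂y = 4*z + 2
∇×G = (-3*x*z^2 + 5*z - 1, -2*x + 3*y*z^2 - 4*y, 4*z + 2)
At (-2, 3, -2): (13, 28, -6).

(13, 28, -6)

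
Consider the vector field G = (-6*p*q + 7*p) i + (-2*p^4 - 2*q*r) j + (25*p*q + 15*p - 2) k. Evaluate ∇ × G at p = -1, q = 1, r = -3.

(-23, -40, 2)

(∇×G)₁ = ∂G₃/∂q − ∂G₂/∂r = 25*p + 2*q
(∇×G)₂ = ∂G₁/∂r − ∂G₃/∂p = -25*q - 15
(∇×G)₃ = ∂G₂/∂p − ∂G₁/∂q = -8*p^3 + 6*p
∇×G = (25*p + 2*q, -25*q - 15, -8*p^3 + 6*p)
At (-1, 1, -3): (-23, -40, 2).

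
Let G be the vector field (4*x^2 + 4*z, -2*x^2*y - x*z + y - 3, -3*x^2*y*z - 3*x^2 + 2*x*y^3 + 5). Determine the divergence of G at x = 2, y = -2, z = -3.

33

∂G₁/∂x = 8*x
∂G₂/∂y = -2*x^2 + 1
∂G₃/∂z = -3*x^2*y
∇·G = -3*x^2*y - 2*x^2 + 8*x + 1
At (2, -2, -3): 33.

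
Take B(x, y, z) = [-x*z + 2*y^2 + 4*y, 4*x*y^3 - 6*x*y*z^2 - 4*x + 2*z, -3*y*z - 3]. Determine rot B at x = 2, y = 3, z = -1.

(∇×B)₁ = ∂B₃/∂y − ∂B₂/∂z = 12*x*y*z - 3*z - 2
(∇×B)₂ = ∂B₁/∂z − ∂B₃/∂x = -x
(∇×B)₃ = ∂B₂/∂x − ∂B₁/∂y = 4*y^3 - 6*y*z^2 - 4*y - 8
∇×B = (12*x*y*z - 3*z - 2, -x, 4*y^3 - 6*y*z^2 - 4*y - 8)
At (2, 3, -1): (-71, -2, 70).

(-71, -2, 70)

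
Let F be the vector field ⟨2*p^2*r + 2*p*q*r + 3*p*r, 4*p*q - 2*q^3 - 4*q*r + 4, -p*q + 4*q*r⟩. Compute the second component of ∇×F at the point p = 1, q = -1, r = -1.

(∇×F)_2 = ∂F₁/∂r − ∂F₃/∂p
= 2*p^2 + 2*p*q + 3*p − (-q)
= 2*p^2 + 2*p*q + 3*p + q
At (1, -1, -1): 2.

2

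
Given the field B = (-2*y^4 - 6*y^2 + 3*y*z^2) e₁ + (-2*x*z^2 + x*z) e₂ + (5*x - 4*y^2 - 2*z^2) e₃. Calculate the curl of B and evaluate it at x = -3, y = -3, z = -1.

(39, 13, -258)

(∇×B)₁ = ∂B₃/∂y − ∂B₂/∂z = 4*x*z - x - 8*y
(∇×B)₂ = ∂B₁/∂z − ∂B₃/∂x = 6*y*z - 5
(∇×B)₃ = ∂B₂/∂x − ∂B₁/∂y = 8*y^3 + 12*y - 5*z^2 + z
∇×B = (4*x*z - x - 8*y, 6*y*z - 5, 8*y^3 + 12*y - 5*z^2 + z)
At (-3, -3, -1): (39, 13, -258).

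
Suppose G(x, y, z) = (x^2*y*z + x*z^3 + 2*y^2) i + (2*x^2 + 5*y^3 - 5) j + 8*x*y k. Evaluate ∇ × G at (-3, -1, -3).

(∇×G)₁ = ∂G₃/∂y − ∂G₂/∂z = 8*x
(∇×G)₂ = ∂G₁/∂z − ∂G₃/∂x = x^2*y + 3*x*z^2 - 8*y
(∇×G)₃ = ∂G₂/∂x − ∂G₁/∂y = -x^2*z + 4*x - 4*y
∇×G = (8*x, x^2*y + 3*x*z^2 - 8*y, -x^2*z + 4*x - 4*y)
At (-3, -1, -3): (-24, -82, 19).

(-24, -82, 19)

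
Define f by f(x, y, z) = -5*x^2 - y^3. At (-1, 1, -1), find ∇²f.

-16

∂²f/∂x² = -10
∂²f/∂y² = -6*y
∂²f/∂z² = 0
∇²f = -6*y - 10
At (-1, 1, -1): -16.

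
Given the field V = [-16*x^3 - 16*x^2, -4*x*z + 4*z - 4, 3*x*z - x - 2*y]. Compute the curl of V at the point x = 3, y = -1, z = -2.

(∇×V)₁ = ∂V₃/∂y − ∂V₂/∂z = 4*x - 6
(∇×V)₂ = ∂V₁/∂z − ∂V₃/∂x = -3*z + 1
(∇×V)₃ = ∂V₂/∂x − ∂V₁/∂y = -4*z
∇×V = (4*x - 6, -3*z + 1, -4*z)
At (3, -1, -2): (6, 7, 8).

(6, 7, 8)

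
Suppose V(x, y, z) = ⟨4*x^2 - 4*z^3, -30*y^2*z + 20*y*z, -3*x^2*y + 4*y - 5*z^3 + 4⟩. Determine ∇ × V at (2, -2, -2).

(152, -72, 0)

(∇×V)₁ = ∂V₃/∂y − ∂V₂/∂z = -3*x^2 + 30*y^2 - 20*y + 4
(∇×V)₂ = ∂V₁/∂z − ∂V₃/∂x = 6*x*y - 12*z^2
(∇×V)₃ = ∂V₂/∂x − ∂V₁/∂y = 0
∇×V = (-3*x^2 + 30*y^2 - 20*y + 4, 6*x*y - 12*z^2, 0)
At (2, -2, -2): (152, -72, 0).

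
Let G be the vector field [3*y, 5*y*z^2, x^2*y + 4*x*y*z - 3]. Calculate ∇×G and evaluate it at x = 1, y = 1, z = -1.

(∇×G)₁ = ∂G₃/∂y − ∂G₂/∂z = x^2 + 4*x*z - 10*y*z
(∇×G)₂ = ∂G₁/∂z − ∂G₃/∂x = -2*x*y - 4*y*z
(∇×G)₃ = ∂G₂/∂x − ∂G₁/∂y = -3
∇×G = (x^2 + 4*x*z - 10*y*z, -2*x*y - 4*y*z, -3)
At (1, 1, -1): (7, 2, -3).

(7, 2, -3)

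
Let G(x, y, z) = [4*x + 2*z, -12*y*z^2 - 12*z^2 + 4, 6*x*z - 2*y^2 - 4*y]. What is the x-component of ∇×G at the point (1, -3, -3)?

152

(∇×G)_1 = ∂G₃/∂y − ∂G₂/∂z
= -4*y - 4 − (-24*y*z - 24*z)
= 24*y*z - 4*y + 24*z - 4
At (1, -3, -3): 152.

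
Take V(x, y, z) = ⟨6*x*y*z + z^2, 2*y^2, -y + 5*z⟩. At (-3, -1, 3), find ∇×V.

(-1, 24, 54)

(∇×V)₁ = ∂V₃/∂y − ∂V₂/∂z = -1
(∇×V)₂ = ∂V₁/∂z − ∂V₃/∂x = 6*x*y + 2*z
(∇×V)₃ = ∂V₂/∂x − ∂V₁/∂y = -6*x*z
∇×V = (-1, 6*x*y + 2*z, -6*x*z)
At (-3, -1, 3): (-1, 24, 54).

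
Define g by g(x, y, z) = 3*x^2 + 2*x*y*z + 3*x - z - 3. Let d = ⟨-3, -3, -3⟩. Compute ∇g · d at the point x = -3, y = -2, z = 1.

42

∂g/∂x = 6*x + 2*y*z + 3
∂g/∂y = 2*x*z
∂g/∂z = 2*x*y - 1
∇g at (-3, -2, 1) = (-19, -6, 11)
∇g · d = (-19)(-3) + (-6)(-3) + (11)(-3) = 42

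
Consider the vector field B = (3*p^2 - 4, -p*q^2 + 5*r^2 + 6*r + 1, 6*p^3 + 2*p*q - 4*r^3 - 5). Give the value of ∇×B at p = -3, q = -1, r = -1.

(∇×B)₁ = ∂B₃/∂q − ∂B₂/∂r = 2*p - 10*r - 6
(∇×B)₂ = ∂B₁/∂r − ∂B₃/∂p = -18*p^2 - 2*q
(∇×B)₃ = ∂B₂/∂p − ∂B₁/∂q = -q^2
∇×B = (2*p - 10*r - 6, -18*p^2 - 2*q, -q^2)
At (-3, -1, -1): (-2, -160, -1).

(-2, -160, -1)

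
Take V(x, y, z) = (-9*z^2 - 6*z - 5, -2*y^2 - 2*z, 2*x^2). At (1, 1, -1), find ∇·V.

∂V₁/∂x = 0
∂V₂/∂y = -4*y
∂V₃/∂z = 0
∇·V = -4*y
At (1, 1, -1): -4.

-4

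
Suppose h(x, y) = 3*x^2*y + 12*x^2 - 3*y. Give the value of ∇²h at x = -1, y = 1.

30

∂²h/∂x² = 6*(y + 4)
∂²h/∂y² = 0
∇²h = 6*y + 24
At (-1, 1): 30.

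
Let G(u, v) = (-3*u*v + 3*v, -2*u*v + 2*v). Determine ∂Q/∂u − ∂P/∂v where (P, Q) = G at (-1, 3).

-12

∂G₂/∂u = -2*v
∂G₁/∂v = -3*u + 3
Scalar curl = 3*u - 2*v - 3
At (-1, 3): -12.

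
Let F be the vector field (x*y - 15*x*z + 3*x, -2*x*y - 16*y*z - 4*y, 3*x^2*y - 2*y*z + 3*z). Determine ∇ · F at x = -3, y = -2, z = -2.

∂F₁/∂x = y - 15*z + 3
∂F₂/∂y = -2*x - 16*z - 4
∂F₃/∂z = -2*y + 3
∇·F = -2*x - y - 31*z + 2
At (-3, -2, -2): 72.

72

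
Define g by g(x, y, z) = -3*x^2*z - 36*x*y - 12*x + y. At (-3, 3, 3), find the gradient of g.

∂g/∂x = -6*x*z - 36*y - 12
∂g/∂y = -36*x + 1
∂g/∂z = -3*x^2
∇g = (-6*x*z - 36*y - 12, -36*x + 1, -3*x^2)
At (-3, 3, 3): (-66, 109, -27).

(-66, 109, -27)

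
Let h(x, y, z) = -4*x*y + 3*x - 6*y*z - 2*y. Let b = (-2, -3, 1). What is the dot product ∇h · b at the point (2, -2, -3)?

-34

∂h/∂x = -4*y + 3
∂h/∂y = -4*x - 6*z - 2
∂h/∂z = -6*y
∇h at (2, -2, -3) = (11, 8, 12)
∇h · b = (11)(-2) + (8)(-3) + (12)(1) = -34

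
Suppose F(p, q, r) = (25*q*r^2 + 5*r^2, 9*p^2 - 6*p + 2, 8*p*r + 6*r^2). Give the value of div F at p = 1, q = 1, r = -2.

-16

∂F₁/∂p = 0
∂F₂/∂q = 0
∂F₃/∂r = 8*p + 12*r
∇·F = 8*p + 12*r
At (1, 1, -2): -16.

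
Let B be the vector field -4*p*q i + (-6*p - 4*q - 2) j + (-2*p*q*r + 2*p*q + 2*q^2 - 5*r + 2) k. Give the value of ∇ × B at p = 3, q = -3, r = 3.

(-24, -12, 6)

(∇×B)₁ = ∂B₃/∂q − ∂B₂/∂r = -2*p*r + 2*p + 4*q
(∇×B)₂ = ∂B₁/∂r − ∂B₃/∂p = 2*q*r - 2*q
(∇×B)₃ = ∂B₂/∂p − ∂B₁/∂q = 4*p - 6
∇×B = (-2*p*r + 2*p + 4*q, 2*q*r - 2*q, 4*p - 6)
At (3, -3, 3): (-24, -12, 6).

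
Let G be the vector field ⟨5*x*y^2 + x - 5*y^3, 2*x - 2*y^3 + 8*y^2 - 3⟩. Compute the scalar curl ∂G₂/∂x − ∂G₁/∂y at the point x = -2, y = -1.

∂G₂/∂x = 2
∂G₁/∂y = 10*x*y - 15*y^2
Scalar curl = -10*x*y + 15*y^2 + 2
At (-2, -1): -3.

-3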